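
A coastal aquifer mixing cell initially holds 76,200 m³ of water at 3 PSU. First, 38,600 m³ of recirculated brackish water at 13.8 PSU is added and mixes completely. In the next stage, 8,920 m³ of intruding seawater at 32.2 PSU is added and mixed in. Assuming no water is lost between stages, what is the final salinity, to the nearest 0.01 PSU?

8.47 PSU

Salt balance:
Initial salt = 76,200×3 = 228,600
After stage 1: salt = 228,600 + 38,600×13.8 = 761,280; volume = 114,800 m³; S = 6.631 PSU
After stage 2: salt = 761,280 + 8,920×32.2 = 1,048,504; volume = 123,720 m³
S = 1,048,504 / 123,720 = 8.4748 PSU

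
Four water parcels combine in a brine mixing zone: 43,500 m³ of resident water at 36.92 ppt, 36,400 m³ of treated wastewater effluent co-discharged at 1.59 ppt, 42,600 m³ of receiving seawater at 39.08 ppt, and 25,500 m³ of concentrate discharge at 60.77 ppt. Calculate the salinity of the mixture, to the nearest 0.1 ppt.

33.0 ppt

Conserving salt mass:
salt = 43,500×36.92 + 36,400×1.59 + 42,600×39.08 + 25,500×60.77 = 1,606,020 + 57,876 + 1,664,808 + 1,549,635 = 4,878,339
volume = 43,500 + 36,400 + 42,600 + 25,500 = 148,000 m³
S = 4,878,339 / 148,000 = 32.962 ppt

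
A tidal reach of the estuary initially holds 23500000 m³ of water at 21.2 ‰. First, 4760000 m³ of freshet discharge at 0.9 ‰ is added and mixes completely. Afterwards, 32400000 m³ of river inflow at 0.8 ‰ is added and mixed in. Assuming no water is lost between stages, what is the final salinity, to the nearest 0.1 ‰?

Conserving salt mass:
Initial salt = 23,500,000×21.2 = 498,200,000
After stage 1: salt = 498,200,000 + 4,760,000×0.9 = 502,484,000; volume = 28,260,000 m³; S = 17.781 ‰
After stage 2: salt = 502,484,000 + 32,400,000×0.8 = 528,404,000; volume = 60,660,000 m³
S = 528,404,000 / 60,660,000 = 8.7109 ‰

8.7 ‰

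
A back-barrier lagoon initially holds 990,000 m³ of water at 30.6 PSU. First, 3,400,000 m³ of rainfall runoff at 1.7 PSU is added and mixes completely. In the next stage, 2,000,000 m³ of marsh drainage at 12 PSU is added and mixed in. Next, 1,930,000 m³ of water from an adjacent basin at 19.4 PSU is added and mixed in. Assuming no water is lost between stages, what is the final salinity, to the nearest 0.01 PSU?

Total salt / total volume:
Initial salt = 990,000×30.6 = 30,294,000
After stage 1: salt = 30,294,000 + 3,400,000×1.7 = 36,074,000; volume = 4,390,000 m³; S = 8.217 PSU
After stage 2: salt = 36,074,000 + 2,000,000×12 = 60,074,000; volume = 6,390,000 m³; S = 9.401 PSU
After stage 3: salt = 60,074,000 + 1,930,000×19.4 = 97,516,000; volume = 8,320,000 m³
S = 97,516,000 / 8,320,000 = 11.7207 PSU

11.72 PSU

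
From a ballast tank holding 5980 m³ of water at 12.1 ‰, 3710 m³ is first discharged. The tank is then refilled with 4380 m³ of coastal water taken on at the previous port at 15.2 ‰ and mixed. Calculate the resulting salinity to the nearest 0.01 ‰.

14.14 ‰

Remaining after removal: 2,270 m³ at 12.1 ‰ (salt = 27,467)
After addition: salt = 27,467 + 4,380×15.2 = 94,043; volume = 6,650 m³
S = 94,043 / 6,650 = 14.1418 ‰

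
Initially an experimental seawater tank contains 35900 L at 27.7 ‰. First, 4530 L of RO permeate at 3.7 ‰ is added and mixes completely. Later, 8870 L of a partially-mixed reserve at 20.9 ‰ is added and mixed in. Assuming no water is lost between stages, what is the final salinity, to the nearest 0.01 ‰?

24.27 ‰

Mass of salt is conserved:
Initial salt = 35,900×27.7 = 994,430
After stage 1: salt = 994,430 + 4,530×3.7 = 1,011,191; volume = 40,430 L; S = 25.011 ‰
After stage 2: salt = 1,011,191 + 8,870×20.9 = 1,196,574; volume = 49,300 L
S = 1,196,574 / 49,300 = 24.2713 ‰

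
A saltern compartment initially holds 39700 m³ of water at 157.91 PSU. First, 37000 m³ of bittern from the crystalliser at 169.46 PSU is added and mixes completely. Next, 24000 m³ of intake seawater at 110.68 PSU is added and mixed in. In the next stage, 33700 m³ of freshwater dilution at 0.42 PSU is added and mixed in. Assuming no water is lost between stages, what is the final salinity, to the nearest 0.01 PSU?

113.17 PSU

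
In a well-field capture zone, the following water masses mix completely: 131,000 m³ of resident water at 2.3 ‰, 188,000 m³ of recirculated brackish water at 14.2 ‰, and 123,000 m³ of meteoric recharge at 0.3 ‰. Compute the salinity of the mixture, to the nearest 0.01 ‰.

Total salt / total volume:
salt = 131,000×2.3 + 188,000×14.2 + 123,000×0.3 = 301,300 + 2,669,600 + 36,900 = 3,007,800
volume = 131,000 + 188,000 + 123,000 = 442,000 m³
S = 3,007,800 / 442,000 = 6.805 ‰

6.80 ‰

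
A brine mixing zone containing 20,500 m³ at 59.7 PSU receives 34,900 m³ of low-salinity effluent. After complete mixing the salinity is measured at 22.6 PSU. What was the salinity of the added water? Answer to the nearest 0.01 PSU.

0.81 PSU

Salt balance: 20,500×59.7 + 34,900×S = 55,400×22.6
1,223,850 + 34,900·S = 1,252,040
S = (1,252,040 − 1,223,850) / 34,900 = 0.8077 PSU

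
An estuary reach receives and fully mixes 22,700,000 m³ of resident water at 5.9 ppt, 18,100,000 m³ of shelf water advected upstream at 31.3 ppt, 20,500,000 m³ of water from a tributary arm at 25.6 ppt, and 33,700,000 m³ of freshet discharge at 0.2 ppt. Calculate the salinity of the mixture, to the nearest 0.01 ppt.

12.97 ppt

Total salt / total volume:
salt = 22,700,000×5.9 + 18,100,000×31.3 + 20,500,000×25.6 + 33,700,000×0.2 = 133,930,000 + 566,530,000 + 524,800,000 + 6,740,000 = 1,232,000,000
volume = 22,700,000 + 18,100,000 + 20,500,000 + 33,700,000 = 95,000,000 m³
S = 1,232,000,000 / 95,000,000 = 12.9684 ppt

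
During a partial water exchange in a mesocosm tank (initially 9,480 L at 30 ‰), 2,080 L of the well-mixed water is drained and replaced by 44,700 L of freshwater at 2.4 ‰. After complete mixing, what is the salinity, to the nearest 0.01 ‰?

6.32 ‰

Remaining after removal: 7,400 L at 30 ‰ (salt = 222,000)
After addition: salt = 222,000 + 44,700×2.4 = 329,280; volume = 52,100 L
S = 329,280 / 52,100 = 6.3202 ‰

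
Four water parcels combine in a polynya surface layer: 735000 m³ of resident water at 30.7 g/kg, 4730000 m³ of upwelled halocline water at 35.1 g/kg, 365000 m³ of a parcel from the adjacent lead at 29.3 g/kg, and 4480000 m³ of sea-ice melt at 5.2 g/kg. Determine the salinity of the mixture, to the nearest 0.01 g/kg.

21.59 g/kg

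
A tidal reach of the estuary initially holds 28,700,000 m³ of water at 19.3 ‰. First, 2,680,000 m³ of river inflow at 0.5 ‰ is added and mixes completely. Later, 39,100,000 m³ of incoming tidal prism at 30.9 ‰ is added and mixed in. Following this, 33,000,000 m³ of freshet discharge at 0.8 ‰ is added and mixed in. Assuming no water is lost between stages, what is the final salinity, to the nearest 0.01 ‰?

17.30 ‰

Weighted by volume,
Initial salt = 28,700,000×19.3 = 553,910,000
After stage 1: salt = 553,910,000 + 2,680,000×0.5 = 555,250,000; volume = 31,380,000 m³; S = 17.694 ‰
After stage 2: salt = 555,250,000 + 39,100,000×30.9 = 1,763,440,000; volume = 70,480,000 m³; S = 25.02 ‰
After stage 3: salt = 1,763,440,000 + 33,000,000×0.8 = 1,789,840,000; volume = 103,480,000 m³
S = 1,789,840,000 / 103,480,000 = 17.2965 ‰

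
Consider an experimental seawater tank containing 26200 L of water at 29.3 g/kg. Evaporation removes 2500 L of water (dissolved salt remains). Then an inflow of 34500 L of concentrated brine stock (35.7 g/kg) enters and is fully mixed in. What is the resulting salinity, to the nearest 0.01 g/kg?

After evaporation: salt = 26,200×29.3 = 767,660; volume = 26,200 − 2,500 = 23,700 L
After mixing: salt = 767,660 + 34,500×35.7 = 1,999,310; volume = 23,700 + 34,500 = 58,200 L
S = 1,999,310 / 58,200 = 34.3524 g/kg

34.35 g/kg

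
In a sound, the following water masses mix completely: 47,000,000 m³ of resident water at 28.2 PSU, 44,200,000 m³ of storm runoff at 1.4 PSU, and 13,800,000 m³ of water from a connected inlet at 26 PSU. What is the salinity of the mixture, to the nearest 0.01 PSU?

Conserving salt mass:
salt = 47,000,000×28.2 + 44,200,000×1.4 + 13,800,000×26 = 1,325,400,000 + 61,880,000 + 358,800,000 = 1,746,080,000
volume = 47,000,000 + 44,200,000 + 13,800,000 = 105,000,000 m³
S = 1,746,080,000 / 105,000,000 = 16.6293 PSU

16.63 PSU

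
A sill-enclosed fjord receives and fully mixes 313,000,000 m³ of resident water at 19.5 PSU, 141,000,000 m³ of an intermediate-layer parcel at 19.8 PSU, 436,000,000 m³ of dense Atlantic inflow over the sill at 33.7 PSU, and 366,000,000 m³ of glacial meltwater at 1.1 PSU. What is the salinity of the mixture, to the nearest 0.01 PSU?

Mass of salt is conserved:
salt = 313,000,000×19.5 + 141,000,000×19.8 + 436,000,000×33.7 + 366,000,000×1.1 = 6,103,500,000 + 2,791,800,000 + 14,693,200,000 + 402,600,000 = 23,991,100,000
volume = 313,000,000 + 141,000,000 + 436,000,000 + 366,000,000 = 1,256,000,000 m³
S = 23,991,100,000 / 1,256,000,000 = 19.1012 PSU

19.10 PSU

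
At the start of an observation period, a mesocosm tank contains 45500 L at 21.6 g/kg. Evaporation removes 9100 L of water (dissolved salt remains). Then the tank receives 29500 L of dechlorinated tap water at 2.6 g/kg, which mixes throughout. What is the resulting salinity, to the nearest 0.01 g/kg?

After evaporation: salt = 45,500×21.6 = 982,800; volume = 45,500 − 9,100 = 36,400 L
After mixing: salt = 982,800 + 29,500×2.6 = 1,059,500; volume = 36,400 + 29,500 = 65,900 L
S = 1,059,500 / 65,900 = 16.0774 g/kg

16.08 g/kg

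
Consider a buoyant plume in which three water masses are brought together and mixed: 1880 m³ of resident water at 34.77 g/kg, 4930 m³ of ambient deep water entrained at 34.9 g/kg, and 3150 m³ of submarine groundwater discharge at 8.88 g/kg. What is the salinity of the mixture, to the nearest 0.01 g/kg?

Weighted by volume,
salt = 1,880×34.77 + 4,930×34.9 + 3,150×8.88 = 65,367.6 + 172,057 + 27,972 = 265,396.6
volume = 1,880 + 4,930 + 3,150 = 9,960 m³
S = 265,396.6 / 9,960 = 26.6462 g/kg

26.65 g/kg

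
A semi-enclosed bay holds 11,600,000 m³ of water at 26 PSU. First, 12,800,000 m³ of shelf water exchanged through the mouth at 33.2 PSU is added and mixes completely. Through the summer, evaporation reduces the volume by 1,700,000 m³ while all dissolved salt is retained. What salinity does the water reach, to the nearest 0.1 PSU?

32.0 PSU

After mixing: salt = 11,600,000×26 + 12,800,000×33.2 = 726,560,000; volume = 24,400,000 m³
After evaporation: salt unchanged = 726,560,000; volume = 24,400,000 − 1,700,000 = 22,700,000 m³
S = 726,560,000 / 22,700,000 = 32.007 PSU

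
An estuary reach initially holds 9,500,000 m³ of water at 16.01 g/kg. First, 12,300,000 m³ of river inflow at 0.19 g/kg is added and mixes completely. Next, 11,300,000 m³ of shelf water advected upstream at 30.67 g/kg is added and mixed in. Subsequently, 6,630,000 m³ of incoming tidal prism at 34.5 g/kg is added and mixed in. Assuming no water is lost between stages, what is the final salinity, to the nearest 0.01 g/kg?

By conservation of dissolved salt,
Initial salt = 9,500,000×16.01 = 152,095,000
After stage 1: salt = 152,095,000 + 12,300,000×0.19 = 154,432,000; volume = 21,800,000 m³; S = 7.084 g/kg
After stage 2: salt = 154,432,000 + 11,300,000×30.67 = 501,003,000; volume = 33,100,000 m³; S = 15.136 g/kg
After stage 3: salt = 501,003,000 + 6,630,000×34.5 = 729,738,000; volume = 39,730,000 m³
S = 729,738,000 / 39,730,000 = 18.3674 g/kg

18.37 g/kg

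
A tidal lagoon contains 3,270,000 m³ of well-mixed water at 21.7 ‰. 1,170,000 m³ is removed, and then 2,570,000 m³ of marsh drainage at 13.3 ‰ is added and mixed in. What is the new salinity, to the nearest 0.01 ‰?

Remaining after removal: 2,100,000 m³ at 21.7 ‰ (salt = 45,570,000)
After addition: salt = 45,570,000 + 2,570,000×13.3 = 79,751,000; volume = 4,670,000 m³
S = 79,751,000 / 4,670,000 = 17.0773 ‰

17.08 ‰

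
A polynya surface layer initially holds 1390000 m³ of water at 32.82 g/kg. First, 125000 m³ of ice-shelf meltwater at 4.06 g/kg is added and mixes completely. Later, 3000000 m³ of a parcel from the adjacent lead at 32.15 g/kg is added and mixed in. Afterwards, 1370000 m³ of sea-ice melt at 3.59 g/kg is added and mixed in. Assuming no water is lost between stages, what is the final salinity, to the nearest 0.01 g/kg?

25.06 g/kg

By conservation of dissolved salt,
Initial salt = 1,390,000×32.82 = 45,619,800
After stage 1: salt = 45,619,800 + 125,000×4.06 = 46,127,300; volume = 1,515,000 m³; S = 30.447 g/kg
After stage 2: salt = 46,127,300 + 3,000,000×32.15 = 142,577,300; volume = 4,515,000 m³; S = 31.579 g/kg
After stage 3: salt = 142,577,300 + 1,370,000×3.59 = 147,495,600; volume = 5,885,000 m³
S = 147,495,600 / 5,885,000 = 25.063 g/kg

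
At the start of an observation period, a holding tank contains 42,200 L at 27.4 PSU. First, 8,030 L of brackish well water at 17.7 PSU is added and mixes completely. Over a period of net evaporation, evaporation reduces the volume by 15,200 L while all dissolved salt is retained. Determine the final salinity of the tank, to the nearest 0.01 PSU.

37.07 PSU

After mixing: salt = 42,200×27.4 + 8,030×17.7 = 1,298,411; volume = 50,230 L
After evaporation: salt unchanged = 1,298,411; volume = 50,230 − 15,200 = 35,030 L
S = 1,298,411 / 35,030 = 37.0657 PSU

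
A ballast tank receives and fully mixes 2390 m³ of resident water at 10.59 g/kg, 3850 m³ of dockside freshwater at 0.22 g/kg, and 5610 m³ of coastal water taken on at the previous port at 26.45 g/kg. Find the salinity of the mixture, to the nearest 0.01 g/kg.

14.73 g/kg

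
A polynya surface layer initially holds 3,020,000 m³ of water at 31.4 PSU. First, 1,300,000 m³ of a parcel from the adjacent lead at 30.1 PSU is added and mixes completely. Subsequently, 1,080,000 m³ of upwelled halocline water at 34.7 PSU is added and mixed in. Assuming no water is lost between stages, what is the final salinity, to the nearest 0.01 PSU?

31.75 PSU

Salt balance:
Initial salt = 3,020,000×31.4 = 94,828,000
After stage 1: salt = 94,828,000 + 1,300,000×30.1 = 133,958,000; volume = 4,320,000 m³; S = 31.009 PSU
After stage 2: salt = 133,958,000 + 1,080,000×34.7 = 171,434,000; volume = 5,400,000 m³
S = 171,434,000 / 5,400,000 = 31.747 PSU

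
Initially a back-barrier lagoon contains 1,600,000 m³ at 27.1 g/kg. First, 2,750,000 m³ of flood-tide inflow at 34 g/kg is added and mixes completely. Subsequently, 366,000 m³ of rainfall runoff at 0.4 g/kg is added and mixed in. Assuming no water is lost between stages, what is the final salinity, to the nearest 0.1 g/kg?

Weighted by volume,
Initial salt = 1,600,000×27.1 = 43,360,000
After stage 1: salt = 43,360,000 + 2,750,000×34 = 136,860,000; volume = 4,350,000 m³; S = 31.462 g/kg
After stage 2: salt = 136,860,000 + 366,000×0.4 = 137,006,400; volume = 4,716,000 m³
S = 137,006,400 / 4,716,000 = 29.0514 g/kg

29.1 g/kg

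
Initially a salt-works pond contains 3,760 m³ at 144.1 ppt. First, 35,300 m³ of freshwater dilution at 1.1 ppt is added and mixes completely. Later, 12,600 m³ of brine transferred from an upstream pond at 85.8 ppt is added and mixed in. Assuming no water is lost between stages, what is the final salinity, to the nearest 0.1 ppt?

Weighted by volume,
Initial salt = 3,760×144.1 = 541,816
After stage 1: salt = 541,816 + 35,300×1.1 = 580,646; volume = 39,060 m³; S = 14.865 ppt
After stage 2: salt = 580,646 + 12,600×85.8 = 1,661,726; volume = 51,660 m³
S = 1,661,726 / 51,660 = 32.1666 ppt

32.2 ppt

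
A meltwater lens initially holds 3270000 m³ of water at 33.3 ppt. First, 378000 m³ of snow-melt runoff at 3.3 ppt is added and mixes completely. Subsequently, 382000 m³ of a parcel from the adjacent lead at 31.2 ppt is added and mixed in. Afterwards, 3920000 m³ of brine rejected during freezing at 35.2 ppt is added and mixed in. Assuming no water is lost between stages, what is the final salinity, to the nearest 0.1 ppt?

Total salt / total volume:
Initial salt = 3,270,000×33.3 = 108,891,000
After stage 1: salt = 108,891,000 + 378,000×3.3 = 110,138,400; volume = 3,648,000 m³; S = 30.191 ppt
After stage 2: salt = 110,138,400 + 382,000×31.2 = 122,056,800; volume = 4,030,000 m³; S = 30.287 ppt
After stage 3: salt = 122,056,800 + 3,920,000×35.2 = 260,040,800; volume = 7,950,000 m³
S = 260,040,800 / 7,950,000 = 32.7095 ppt

32.7 ppt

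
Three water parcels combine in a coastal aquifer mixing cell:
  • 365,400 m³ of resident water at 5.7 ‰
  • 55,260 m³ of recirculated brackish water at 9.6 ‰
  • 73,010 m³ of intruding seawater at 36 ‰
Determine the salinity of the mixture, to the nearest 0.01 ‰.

Conserving salt mass:
salt = 365,400×5.7 + 55,260×9.6 + 73,010×36 = 2,082,780 + 530,496 + 2,628,360 = 5,241,636
volume = 365,400 + 55,260 + 73,010 = 493,670 m³
S = 5,241,636 / 493,670 = 10.6177 ‰

10.62 ‰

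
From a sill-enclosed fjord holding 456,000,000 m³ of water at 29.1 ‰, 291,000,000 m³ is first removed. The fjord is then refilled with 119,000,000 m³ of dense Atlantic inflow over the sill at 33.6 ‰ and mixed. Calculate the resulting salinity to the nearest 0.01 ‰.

30.99 ‰

Remaining after removal: 165,000,000 m³ at 29.1 ‰ (salt = 4,801,500,000)
After addition: salt = 4,801,500,000 + 119,000,000×33.6 = 8,799,900,000; volume = 284,000,000 m³
S = 8,799,900,000 / 284,000,000 = 30.9856 ‰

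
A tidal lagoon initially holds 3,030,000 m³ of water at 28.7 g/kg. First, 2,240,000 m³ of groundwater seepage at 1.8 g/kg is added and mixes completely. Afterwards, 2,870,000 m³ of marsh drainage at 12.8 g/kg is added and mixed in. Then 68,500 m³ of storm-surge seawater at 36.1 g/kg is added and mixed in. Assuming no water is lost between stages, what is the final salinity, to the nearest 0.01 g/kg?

By conservation of dissolved salt,
Initial salt = 3,030,000×28.7 = 86,961,000
After stage 1: salt = 86,961,000 + 2,240,000×1.8 = 90,993,000; volume = 5,270,000 m³; S = 17.266 g/kg
After stage 2: salt = 90,993,000 + 2,870,000×12.8 = 127,729,000; volume = 8,140,000 m³; S = 15.692 g/kg
After stage 3: salt = 127,729,000 + 68,500×36.1 = 130,201,850; volume = 8,208,500 m³
S = 130,201,850 / 8,208,500 = 15.8618 g/kg

15.86 g/kg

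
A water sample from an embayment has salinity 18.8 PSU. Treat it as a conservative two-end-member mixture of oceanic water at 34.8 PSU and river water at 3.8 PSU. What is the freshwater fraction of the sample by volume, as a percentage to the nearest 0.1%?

51.6%

Let f be the freshwater fraction. Salt balance per unit volume:
f×3.8 + (1−f)×34.8 = 18.8
f = (34.8 − 18.8) / (34.8 − 3.8) = 16/31 = 0.5161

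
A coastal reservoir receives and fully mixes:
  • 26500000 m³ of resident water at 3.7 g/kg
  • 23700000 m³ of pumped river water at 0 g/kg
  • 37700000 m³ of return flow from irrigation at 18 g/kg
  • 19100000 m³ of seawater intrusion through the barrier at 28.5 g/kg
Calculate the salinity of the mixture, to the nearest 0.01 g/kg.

Salt balance:
salt = 26,500,000×3.7 + 23,700,000×0 + 37,700,000×18 + 19,100,000×28.5 = 98,050,000 + 0 + 678,600,000 + 544,350,000 = 1,321,000,000
volume = 26,500,000 + 23,700,000 + 37,700,000 + 19,100,000 = 107,000,000 m³
S = 1,321,000,000 / 107,000,000 = 12.3458 g/kg

12.35 g/kg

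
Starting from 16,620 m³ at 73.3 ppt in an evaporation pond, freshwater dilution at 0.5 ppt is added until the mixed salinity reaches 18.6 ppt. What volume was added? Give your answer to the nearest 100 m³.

50200 m³

Salt balance: 16,620×73.3 + V×0.5 = (16,620+V)×18.6
1,218,246 + 0.5V = 309,132 + 18.6V
909,114 = 18.1V
V = 50,227.29 m³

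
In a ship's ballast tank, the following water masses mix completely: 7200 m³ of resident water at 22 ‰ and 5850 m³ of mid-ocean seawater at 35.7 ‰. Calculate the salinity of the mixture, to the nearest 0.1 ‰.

28.1 ‰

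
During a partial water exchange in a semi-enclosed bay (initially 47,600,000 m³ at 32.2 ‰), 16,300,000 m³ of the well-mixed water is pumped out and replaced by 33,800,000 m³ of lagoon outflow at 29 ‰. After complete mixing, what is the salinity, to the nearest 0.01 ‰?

30.54 ‰

Remaining after removal: 31,300,000 m³ at 32.2 ‰ (salt = 1,007,860,000)
After addition: salt = 1,007,860,000 + 33,800,000×29 = 1,988,060,000; volume = 65,100,000 m³
S = 1,988,060,000 / 65,100,000 = 30.5386 ‰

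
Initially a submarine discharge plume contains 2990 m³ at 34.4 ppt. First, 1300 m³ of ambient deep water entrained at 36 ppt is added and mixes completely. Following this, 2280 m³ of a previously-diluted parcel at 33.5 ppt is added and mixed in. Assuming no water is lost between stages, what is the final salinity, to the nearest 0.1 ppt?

34.4 ppt

Conserving salt mass:
Initial salt = 2,990×34.4 = 102,856
After stage 1: salt = 102,856 + 1,300×36 = 149,656; volume = 4,290 m³; S = 34.885 ppt
After stage 2: salt = 149,656 + 2,280×33.5 = 226,036; volume = 6,570 m³
S = 226,036 / 6,570 = 34.4043 ppt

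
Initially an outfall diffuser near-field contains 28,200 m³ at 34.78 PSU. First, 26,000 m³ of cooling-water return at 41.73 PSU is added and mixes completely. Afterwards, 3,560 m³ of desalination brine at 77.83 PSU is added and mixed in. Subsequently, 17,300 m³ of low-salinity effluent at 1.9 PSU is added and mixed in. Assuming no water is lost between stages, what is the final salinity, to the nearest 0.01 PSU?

31.65 PSU

Weighted by volume,
Initial salt = 28,200×34.78 = 980,796
After stage 1: salt = 980,796 + 26,000×41.73 = 2,065,776; volume = 54,200 m³; S = 38.114 PSU
After stage 2: salt = 2,065,776 + 3,560×77.83 = 2,342,850.8; volume = 57,760 m³; S = 40.562 PSU
After stage 3: salt = 2,342,850.8 + 17,300×1.9 = 2,375,720.8; volume = 75,060 m³
S = 2,375,720.8 / 75,060 = 31.651 PSU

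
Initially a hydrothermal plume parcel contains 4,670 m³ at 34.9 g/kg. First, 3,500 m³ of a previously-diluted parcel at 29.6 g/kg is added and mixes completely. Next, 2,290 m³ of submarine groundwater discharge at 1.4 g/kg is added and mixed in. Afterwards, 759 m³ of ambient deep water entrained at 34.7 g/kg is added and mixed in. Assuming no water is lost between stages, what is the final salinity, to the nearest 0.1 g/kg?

26.4 g/kg

Conserving salt mass:
Initial salt = 4,670×34.9 = 162,983
After stage 1: salt = 162,983 + 3,500×29.6 = 266,583; volume = 8,170 m³; S = 32.629 g/kg
After stage 2: salt = 266,583 + 2,290×1.4 = 269,789; volume = 10,460 m³; S = 25.792 g/kg
After stage 3: salt = 269,789 + 759×34.7 = 296,126.3; volume = 11,219 m³
S = 296,126.3 / 11,219 = 26.3951 g/kg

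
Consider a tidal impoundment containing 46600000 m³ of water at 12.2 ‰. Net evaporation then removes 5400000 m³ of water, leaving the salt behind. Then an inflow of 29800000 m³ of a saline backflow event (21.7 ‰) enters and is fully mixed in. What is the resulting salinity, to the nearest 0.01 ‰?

17.12 ‰

After evaporation: salt = 46,600,000×12.2 = 568,520,000; volume = 46,600,000 − 5,400,000 = 41,200,000 m³
After mixing: salt = 568,520,000 + 29,800,000×21.7 = 1,215,180,000; volume = 41,200,000 + 29,800,000 = 71,000,000 m³
S = 1,215,180,000 / 71,000,000 = 17.1152 ‰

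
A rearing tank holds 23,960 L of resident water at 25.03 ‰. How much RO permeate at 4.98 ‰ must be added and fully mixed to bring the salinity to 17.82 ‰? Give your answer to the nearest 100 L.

Salt balance: 23,960×25.03 + V×4.98 = (23,960+V)×17.82
599,718.8 + 4.98V = 426,967.2 + 17.82V
172,751.6 = 12.84V
V = 13,454.17 L

13500 L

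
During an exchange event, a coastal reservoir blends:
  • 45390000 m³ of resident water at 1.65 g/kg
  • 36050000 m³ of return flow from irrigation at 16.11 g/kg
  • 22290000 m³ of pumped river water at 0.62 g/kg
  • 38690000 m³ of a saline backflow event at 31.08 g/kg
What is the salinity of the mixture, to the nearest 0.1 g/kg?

Salt balance:
salt = 45,390,000×1.65 + 36,050,000×16.11 + 22,290,000×0.62 + 38,690,000×31.08 = 74,893,500 + 580,765,500 + 13,819,800 + 1,202,485,200 = 1,871,964,000
volume = 45,390,000 + 36,050,000 + 22,290,000 + 38,690,000 = 142,420,000 m³
S = 1,871,964,000 / 142,420,000 = 13.144 g/kg

13.1 g/kg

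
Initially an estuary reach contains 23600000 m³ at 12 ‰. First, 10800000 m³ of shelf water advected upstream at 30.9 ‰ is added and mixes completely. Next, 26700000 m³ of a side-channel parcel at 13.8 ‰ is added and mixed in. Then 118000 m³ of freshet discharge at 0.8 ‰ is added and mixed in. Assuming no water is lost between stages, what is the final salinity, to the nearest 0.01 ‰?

16.10 ‰

Total salt / total volume:
Initial salt = 23,600,000×12 = 283,200,000
After stage 1: salt = 283,200,000 + 10,800,000×30.9 = 616,920,000; volume = 34,400,000 m³; S = 17.934 ‰
After stage 2: salt = 616,920,000 + 26,700,000×13.8 = 985,380,000; volume = 61,100,000 m³; S = 16.127 ‰
After stage 3: salt = 985,380,000 + 118,000×0.8 = 985,474,400; volume = 61,218,000 m³
S = 985,474,400 / 61,218,000 = 16.0978 ‰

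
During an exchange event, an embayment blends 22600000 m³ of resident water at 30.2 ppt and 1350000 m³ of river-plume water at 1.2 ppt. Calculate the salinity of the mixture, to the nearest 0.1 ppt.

28.6 ppt

By conservation of dissolved salt,
salt = 22,600,000×30.2 + 1,350,000×1.2 = 682,520,000 + 1,620,000 = 684,140,000
volume = 22,600,000 + 1,350,000 = 23,950,000 m³
S = 684,140,000 / 23,950,000 = 28.565 ppt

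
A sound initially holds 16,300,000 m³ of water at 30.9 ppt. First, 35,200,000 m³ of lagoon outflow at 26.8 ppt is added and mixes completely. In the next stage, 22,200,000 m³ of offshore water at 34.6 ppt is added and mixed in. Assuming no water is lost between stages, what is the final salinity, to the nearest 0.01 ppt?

Conserving salt mass:
Initial salt = 16,300,000×30.9 = 503,670,000
After stage 1: salt = 503,670,000 + 35,200,000×26.8 = 1,447,030,000; volume = 51,500,000 m³; S = 28.098 ppt
After stage 2: salt = 1,447,030,000 + 22,200,000×34.6 = 2,215,150,000; volume = 73,700,000 m³
S = 2,215,150,000 / 73,700,000 = 30.0563 ppt

30.06 ppt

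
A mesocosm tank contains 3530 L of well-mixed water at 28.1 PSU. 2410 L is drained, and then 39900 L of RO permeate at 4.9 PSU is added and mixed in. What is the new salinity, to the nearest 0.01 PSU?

Remaining after removal: 1,120 L at 28.1 PSU (salt = 31,472)
After addition: salt = 31,472 + 39,900×4.9 = 226,982; volume = 41,020 L
S = 226,982 / 41,020 = 5.5334 PSU

5.53 PSU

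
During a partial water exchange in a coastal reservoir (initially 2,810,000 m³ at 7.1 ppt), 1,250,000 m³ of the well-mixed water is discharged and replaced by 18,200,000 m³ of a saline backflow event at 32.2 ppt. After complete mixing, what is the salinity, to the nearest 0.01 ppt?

30.22 ppt

Remaining after removal: 1,560,000 m³ at 7.1 ppt (salt = 11,076,000)
After addition: salt = 11,076,000 + 18,200,000×32.2 = 597,116,000; volume = 19,760,000 m³
S = 597,116,000 / 19,760,000 = 30.2184 ppt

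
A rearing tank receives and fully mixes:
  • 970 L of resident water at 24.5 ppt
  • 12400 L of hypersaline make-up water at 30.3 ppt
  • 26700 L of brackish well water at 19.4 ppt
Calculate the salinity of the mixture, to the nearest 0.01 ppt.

Conserving salt mass:
salt = 970×24.5 + 12,400×30.3 + 26,700×19.4 = 23,765 + 375,720 + 517,980 = 917,465
volume = 970 + 12,400 + 26,700 = 40,070 L
S = 917,465 / 40,070 = 22.8966 ppt

22.90 ppt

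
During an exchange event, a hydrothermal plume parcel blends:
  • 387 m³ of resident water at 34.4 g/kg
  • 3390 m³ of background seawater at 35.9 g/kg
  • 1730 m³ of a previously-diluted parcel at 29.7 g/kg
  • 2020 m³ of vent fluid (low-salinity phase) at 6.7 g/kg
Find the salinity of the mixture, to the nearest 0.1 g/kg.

Mass of salt is conserved:
salt = 387×34.4 + 3,390×35.9 + 1,730×29.7 + 2,020×6.7 = 13,312.8 + 121,701 + 51,381 + 13,534 = 199,928.8
volume = 387 + 3,390 + 1,730 + 2,020 = 7,527 m³
S = 199,928.8 / 7,527 = 26.562 g/kg

26.6 g/kg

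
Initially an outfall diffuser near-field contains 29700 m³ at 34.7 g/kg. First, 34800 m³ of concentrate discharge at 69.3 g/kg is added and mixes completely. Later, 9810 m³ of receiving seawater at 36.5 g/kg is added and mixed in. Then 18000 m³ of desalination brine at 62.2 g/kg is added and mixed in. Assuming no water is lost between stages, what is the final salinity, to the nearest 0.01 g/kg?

Mass of salt is conserved:
Initial salt = 29,700×34.7 = 1,030,590
After stage 1: salt = 1,030,590 + 34,800×69.3 = 3,442,230; volume = 64,500 m³; S = 53.368 g/kg
After stage 2: salt = 3,442,230 + 9,810×36.5 = 3,800,295; volume = 74,310 m³; S = 51.141 g/kg
After stage 3: salt = 3,800,295 + 18,000×62.2 = 4,919,895; volume = 92,310 m³
S = 4,919,895 / 92,310 = 53.2975 g/kg

53.30 g/kg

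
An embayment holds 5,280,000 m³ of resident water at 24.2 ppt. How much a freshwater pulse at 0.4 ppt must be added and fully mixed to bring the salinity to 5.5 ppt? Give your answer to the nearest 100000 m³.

19400000 m³

Salt balance: 5,280,000×24.2 + V×0.4 = (5,280,000+V)×5.5
127,776,000 + 0.4V = 29,040,000 + 5.5V
98,736,000 = 5.1V
V = 19,360,000 m³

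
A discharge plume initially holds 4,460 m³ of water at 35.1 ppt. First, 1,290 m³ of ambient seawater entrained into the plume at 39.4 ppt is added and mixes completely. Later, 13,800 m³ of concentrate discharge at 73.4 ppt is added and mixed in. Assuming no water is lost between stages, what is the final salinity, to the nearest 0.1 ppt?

62.4 ppt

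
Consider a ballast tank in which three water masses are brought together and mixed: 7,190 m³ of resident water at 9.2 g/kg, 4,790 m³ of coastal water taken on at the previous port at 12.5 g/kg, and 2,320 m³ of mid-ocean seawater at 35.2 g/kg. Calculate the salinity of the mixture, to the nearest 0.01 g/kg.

By conservation of dissolved salt,
salt = 7,190×9.2 + 4,790×12.5 + 2,320×35.2 = 66,148 + 59,875 + 81,664 = 207,687
volume = 7,190 + 4,790 + 2,320 = 14,300 m³
S = 207,687 / 14,300 = 14.5236 g/kg

14.52 g/kg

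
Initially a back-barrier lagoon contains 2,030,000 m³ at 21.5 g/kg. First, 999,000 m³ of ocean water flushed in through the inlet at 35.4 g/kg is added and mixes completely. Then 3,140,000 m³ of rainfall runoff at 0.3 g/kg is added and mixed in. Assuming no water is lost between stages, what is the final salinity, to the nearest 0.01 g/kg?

12.96 g/kg

Conserving salt mass:
Initial salt = 2,030,000×21.5 = 43,645,000
After stage 1: salt = 43,645,000 + 999,000×35.4 = 79,009,600; volume = 3,029,000 m³; S = 26.084 g/kg
After stage 2: salt = 79,009,600 + 3,140,000×0.3 = 79,951,600; volume = 6,169,000 m³
S = 79,951,600 / 6,169,000 = 12.9602 g/kg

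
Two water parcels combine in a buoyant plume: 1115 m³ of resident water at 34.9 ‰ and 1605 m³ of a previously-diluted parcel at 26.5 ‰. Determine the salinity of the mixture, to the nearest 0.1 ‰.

29.9 ‰

Mass of salt is conserved:
salt = 1,115×34.9 + 1,605×26.5 = 38,913.5 + 42,532.5 = 81,446
volume = 1,115 + 1,605 = 2,720 m³
S = 81,446 / 2,720 = 29.943 ‰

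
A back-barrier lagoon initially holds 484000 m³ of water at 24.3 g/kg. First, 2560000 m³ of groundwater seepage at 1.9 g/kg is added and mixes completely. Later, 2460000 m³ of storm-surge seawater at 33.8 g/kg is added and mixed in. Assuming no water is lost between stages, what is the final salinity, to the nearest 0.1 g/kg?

18.1 g/kg

Conserving salt mass:
Initial salt = 484,000×24.3 = 11,761,200
After stage 1: salt = 11,761,200 + 2,560,000×1.9 = 16,625,200; volume = 3,044,000 m³; S = 5.462 g/kg
After stage 2: salt = 16,625,200 + 2,460,000×33.8 = 99,773,200; volume = 5,504,000 m³
S = 99,773,200 / 5,504,000 = 18.1274 g/kg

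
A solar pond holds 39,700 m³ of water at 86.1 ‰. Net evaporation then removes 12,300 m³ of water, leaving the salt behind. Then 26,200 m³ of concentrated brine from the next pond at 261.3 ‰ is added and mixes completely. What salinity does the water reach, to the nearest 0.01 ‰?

191.50 ‰

After evaporation: salt = 39,700×86.1 = 3,418,170; volume = 39,700 − 12,300 = 27,400 m³
After mixing: salt = 3,418,170 + 26,200×261.3 = 10,264,230; volume = 27,400 + 26,200 = 53,600 m³
S = 10,264,230 / 53,600 = 191.4968 ‰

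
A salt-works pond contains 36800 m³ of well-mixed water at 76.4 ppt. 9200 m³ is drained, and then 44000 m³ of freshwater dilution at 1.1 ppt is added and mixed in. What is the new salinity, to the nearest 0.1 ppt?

30.1 ppt

Remaining after removal: 27,600 m³ at 76.4 ppt (salt = 2,108,640)
After addition: salt = 2,108,640 + 44,000×1.1 = 2,157,040; volume = 71,600 m³
S = 2,157,040 / 71,600 = 30.1263 ppt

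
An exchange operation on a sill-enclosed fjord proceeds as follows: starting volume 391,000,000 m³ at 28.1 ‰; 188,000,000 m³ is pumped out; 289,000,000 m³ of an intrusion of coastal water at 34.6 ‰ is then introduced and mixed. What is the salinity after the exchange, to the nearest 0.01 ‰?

31.92 ‰

Remaining after removal: 203,000,000 m³ at 28.1 ‰ (salt = 5,704,300,000)
After addition: salt = 5,704,300,000 + 289,000,000×34.6 = 15,703,700,000; volume = 492,000,000 m³
S = 15,703,700,000 / 492,000,000 = 31.9181 ‰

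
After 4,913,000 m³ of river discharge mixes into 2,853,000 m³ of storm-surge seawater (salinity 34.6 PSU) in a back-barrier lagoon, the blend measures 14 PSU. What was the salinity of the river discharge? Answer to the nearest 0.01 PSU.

Salt balance: 2,853,000×34.6 + 4,913,000×S = 7,766,000×14
98,713,800 + 4,913,000·S = 108,724,000
S = (108,724,000 − 98,713,800) / 4,913,000 = 2.0375 PSU

2.04 PSU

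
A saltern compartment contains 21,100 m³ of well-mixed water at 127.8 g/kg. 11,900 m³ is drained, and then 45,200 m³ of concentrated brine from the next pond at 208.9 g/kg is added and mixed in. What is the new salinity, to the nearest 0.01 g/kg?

Remaining after removal: 9,200 m³ at 127.8 g/kg (salt = 1,175,760)
After addition: salt = 1,175,760 + 45,200×208.9 = 10,618,040; volume = 54,400 m³
S = 10,618,040 / 54,400 = 195.1846 g/kg

195.18 g/kg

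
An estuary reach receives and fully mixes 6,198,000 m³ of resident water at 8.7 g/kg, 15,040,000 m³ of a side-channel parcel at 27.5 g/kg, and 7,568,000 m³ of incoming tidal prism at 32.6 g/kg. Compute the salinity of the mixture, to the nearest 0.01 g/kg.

Conserving salt mass:
salt = 6,198,000×8.7 + 15,040,000×27.5 + 7,568,000×32.6 = 53,922,600 + 413,600,000 + 246,716,800 = 714,239,400
volume = 6,198,000 + 15,040,000 + 7,568,000 = 28,806,000 m³
S = 714,239,400 / 28,806,000 = 24.7948 g/kg

24.79 g/kg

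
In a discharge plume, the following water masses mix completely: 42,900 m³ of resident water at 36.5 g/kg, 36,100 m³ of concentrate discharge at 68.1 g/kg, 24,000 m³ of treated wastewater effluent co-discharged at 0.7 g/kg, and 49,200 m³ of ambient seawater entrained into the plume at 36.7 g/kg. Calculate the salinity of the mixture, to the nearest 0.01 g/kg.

38.41 g/kg

Total salt / total volume:
salt = 42,900×36.5 + 36,100×68.1 + 24,000×0.7 + 49,200×36.7 = 1,565,850 + 2,458,410 + 16,800 + 1,805,640 = 5,846,700
volume = 42,900 + 36,100 + 24,000 + 49,200 = 152,200 m³
S = 5,846,700 / 152,200 = 38.4146 g/kg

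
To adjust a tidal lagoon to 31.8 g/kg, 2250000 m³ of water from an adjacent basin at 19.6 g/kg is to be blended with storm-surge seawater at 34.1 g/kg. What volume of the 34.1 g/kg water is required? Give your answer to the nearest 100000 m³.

11900000 m³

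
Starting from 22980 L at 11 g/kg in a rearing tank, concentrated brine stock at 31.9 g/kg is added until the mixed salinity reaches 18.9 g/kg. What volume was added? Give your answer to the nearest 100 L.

Salt balance: 22,980×11 + V×31.9 = (22,980+V)×18.9
252,780 + 31.9V = 434,322 + 18.9V
181,542 = 13V
V = 13,964.77 L

14000 L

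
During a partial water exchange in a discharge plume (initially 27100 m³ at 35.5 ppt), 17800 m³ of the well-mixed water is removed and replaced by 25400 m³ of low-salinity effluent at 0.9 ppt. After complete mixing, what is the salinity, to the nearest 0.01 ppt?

Remaining after removal: 9,300 m³ at 35.5 ppt (salt = 330,150)
After addition: salt = 330,150 + 25,400×0.9 = 353,010; volume = 34,700 m³
S = 353,010 / 34,700 = 10.1732 ppt

10.17 ppt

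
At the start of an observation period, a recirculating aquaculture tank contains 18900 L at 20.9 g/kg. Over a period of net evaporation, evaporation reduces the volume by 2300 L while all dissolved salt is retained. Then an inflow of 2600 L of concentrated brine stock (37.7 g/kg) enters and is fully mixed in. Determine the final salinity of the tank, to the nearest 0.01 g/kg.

After evaporation: salt = 18,900×20.9 = 395,010; volume = 18,900 − 2,300 = 16,600 L
After mixing: salt = 395,010 + 2,600×37.7 = 493,030; volume = 16,600 + 2,600 = 19,200 L
S = 493,030 / 19,200 = 25.6786 g/kg

25.68 g/kg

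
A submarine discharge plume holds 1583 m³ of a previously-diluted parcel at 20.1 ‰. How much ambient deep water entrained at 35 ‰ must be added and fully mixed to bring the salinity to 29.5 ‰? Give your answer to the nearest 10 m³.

Salt balance: 1,583×20.1 + V×35 = (1,583+V)×29.5
31,818.3 + 35V = 46,698.5 + 29.5V
14,880.2 = 5.5V
V = 2,705.49 m³

2710 m³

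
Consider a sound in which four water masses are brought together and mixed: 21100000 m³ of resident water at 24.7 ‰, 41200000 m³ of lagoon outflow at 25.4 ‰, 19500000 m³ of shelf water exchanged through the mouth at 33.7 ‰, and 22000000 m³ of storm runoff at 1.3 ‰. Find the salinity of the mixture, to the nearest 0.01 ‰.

Total salt / total volume:
salt = 21,100,000×24.7 + 41,200,000×25.4 + 19,500,000×33.7 + 22,000,000×1.3 = 521,170,000 + 1,046,480,000 + 657,150,000 + 28,600,000 = 2,253,400,000
volume = 21,100,000 + 41,200,000 + 19,500,000 + 22,000,000 = 103,800,000 m³
S = 2,253,400,000 / 103,800,000 = 21.7091 ‰

21.71 ‰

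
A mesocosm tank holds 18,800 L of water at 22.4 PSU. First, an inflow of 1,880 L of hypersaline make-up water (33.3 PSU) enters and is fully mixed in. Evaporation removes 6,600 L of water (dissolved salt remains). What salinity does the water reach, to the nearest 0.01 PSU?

After mixing: salt = 18,800×22.4 + 1,880×33.3 = 483,724; volume = 20,680 L
After evaporation: salt unchanged = 483,724; volume = 20,680 − 6,600 = 14,080 L
S = 483,724 / 14,080 = 34.3554 PSU

34.36 PSU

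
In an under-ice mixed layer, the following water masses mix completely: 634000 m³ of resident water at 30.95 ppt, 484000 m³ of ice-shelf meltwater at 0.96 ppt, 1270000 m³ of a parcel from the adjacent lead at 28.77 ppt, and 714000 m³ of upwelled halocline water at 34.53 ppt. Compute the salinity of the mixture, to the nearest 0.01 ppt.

Mass of salt is conserved:
salt = 634,000×30.95 + 484,000×0.96 + 1,270,000×28.77 + 714,000×34.53 = 19,622,300 + 464,640 + 36,537,900 + 24,654,420 = 81,279,260
volume = 634,000 + 484,000 + 1,270,000 + 714,000 = 3,102,000 m³
S = 81,279,260 / 3,102,000 = 26.2022 ppt

26.20 ppt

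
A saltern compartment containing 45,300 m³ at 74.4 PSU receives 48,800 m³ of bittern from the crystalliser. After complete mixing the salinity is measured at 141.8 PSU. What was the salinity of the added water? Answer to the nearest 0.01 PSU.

204.37 PSU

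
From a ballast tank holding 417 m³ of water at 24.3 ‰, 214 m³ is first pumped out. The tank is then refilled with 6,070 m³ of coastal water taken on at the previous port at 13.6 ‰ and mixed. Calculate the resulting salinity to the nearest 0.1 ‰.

13.9 ‰

Remaining after removal: 203 m³ at 24.3 ‰ (salt = 4,932.9)
After addition: salt = 4,932.9 + 6,070×13.6 = 87,484.9; volume = 6,273 m³
S = 87,484.9 / 6,273 = 13.9463 ‰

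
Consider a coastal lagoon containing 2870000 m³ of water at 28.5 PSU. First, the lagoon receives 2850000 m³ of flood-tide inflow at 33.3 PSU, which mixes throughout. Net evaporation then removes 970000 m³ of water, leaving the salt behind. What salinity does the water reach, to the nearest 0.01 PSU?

After mixing: salt = 2,870,000×28.5 + 2,850,000×33.3 = 176,700,000; volume = 5,720,000 m³
After evaporation: salt unchanged = 176,700,000; volume = 5,720,000 − 970,000 = 4,750,000 m³
S = 176,700,000 / 4,750,000 = 37.2 PSU

37.20 PSU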